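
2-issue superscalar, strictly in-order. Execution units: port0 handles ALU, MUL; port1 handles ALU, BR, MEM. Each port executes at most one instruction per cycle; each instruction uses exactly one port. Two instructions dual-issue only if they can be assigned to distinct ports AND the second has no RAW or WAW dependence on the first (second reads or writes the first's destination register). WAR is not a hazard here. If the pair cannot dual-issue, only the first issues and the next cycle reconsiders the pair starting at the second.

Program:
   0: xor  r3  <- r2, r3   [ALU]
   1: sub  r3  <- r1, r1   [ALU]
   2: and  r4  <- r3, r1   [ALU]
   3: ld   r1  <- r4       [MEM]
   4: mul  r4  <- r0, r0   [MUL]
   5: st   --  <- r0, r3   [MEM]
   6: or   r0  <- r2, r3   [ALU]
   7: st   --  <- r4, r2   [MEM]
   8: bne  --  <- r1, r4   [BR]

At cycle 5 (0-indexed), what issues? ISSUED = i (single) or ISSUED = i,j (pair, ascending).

#0 head=0: xor i0 WAW r3
#1 head=1: sub i1 RAW r3
#2 head=2: and i2 RAW r4
#3 head=3: ld/mul i3,i4 pair
#4 head=5: st/or i5,i6 pair
#5 head=7: st i7 no-port MEM/BR
#6 head=8: bne i8 tail

ISSUED = 7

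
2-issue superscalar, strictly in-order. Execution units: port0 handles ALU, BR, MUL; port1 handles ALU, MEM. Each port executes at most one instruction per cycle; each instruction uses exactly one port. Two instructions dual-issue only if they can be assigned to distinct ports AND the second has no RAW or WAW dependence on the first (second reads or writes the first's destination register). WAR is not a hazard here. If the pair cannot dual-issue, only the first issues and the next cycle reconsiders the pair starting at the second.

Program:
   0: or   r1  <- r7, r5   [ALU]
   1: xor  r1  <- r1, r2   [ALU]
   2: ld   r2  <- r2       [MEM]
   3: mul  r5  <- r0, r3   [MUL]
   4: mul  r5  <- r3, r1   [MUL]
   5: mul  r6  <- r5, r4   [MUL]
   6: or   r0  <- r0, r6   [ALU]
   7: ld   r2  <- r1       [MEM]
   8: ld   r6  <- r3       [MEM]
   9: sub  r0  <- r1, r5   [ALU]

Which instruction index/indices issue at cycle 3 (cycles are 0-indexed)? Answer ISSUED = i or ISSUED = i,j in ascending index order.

ISSUED = 4

0. or.ALU @i0  | RAW+WAW r1
1. xor.ALU;ld.MEM @i1,i2  | 2-wide
2. mul.MUL @i3  | no-port MUL/MUL
3. mul.MUL @i4  | no-port MUL/MUL
4. mul.MUL @i5  | RAW r6
5. or.ALU;ld.MEM @i6,i7  | 2-wide
6. ld.MEM;sub.ALU @i8,i9  | 2-wide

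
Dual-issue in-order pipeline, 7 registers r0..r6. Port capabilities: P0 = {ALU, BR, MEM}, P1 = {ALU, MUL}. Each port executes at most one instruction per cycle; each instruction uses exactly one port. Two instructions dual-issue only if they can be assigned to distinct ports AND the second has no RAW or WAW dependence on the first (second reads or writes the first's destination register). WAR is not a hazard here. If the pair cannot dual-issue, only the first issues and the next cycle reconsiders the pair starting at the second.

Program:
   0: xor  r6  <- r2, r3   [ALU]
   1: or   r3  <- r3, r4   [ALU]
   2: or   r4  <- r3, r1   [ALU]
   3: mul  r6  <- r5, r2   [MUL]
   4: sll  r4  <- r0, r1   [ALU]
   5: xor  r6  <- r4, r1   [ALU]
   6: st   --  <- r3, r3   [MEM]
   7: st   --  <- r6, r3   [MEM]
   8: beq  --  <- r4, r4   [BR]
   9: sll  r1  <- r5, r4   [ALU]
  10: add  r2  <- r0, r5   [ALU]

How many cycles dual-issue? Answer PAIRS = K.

PAIRS = 4

t=0 i0,i1:xor.ALU+or.ALU ; 2-wide
t=1 i2,i3:or.ALU+mul.MUL ; 2-wide
t=2 i4:sll.ALU ; RAW r4
t=3 i5,i6:xor.ALU+st.MEM ; 2-wide
t=4 i7:st.MEM ; no-port MEM/BR
t=5 i8,i9:beq.BR+sll.ALU ; 2-wide
t=6 i10:add.ALU ; tail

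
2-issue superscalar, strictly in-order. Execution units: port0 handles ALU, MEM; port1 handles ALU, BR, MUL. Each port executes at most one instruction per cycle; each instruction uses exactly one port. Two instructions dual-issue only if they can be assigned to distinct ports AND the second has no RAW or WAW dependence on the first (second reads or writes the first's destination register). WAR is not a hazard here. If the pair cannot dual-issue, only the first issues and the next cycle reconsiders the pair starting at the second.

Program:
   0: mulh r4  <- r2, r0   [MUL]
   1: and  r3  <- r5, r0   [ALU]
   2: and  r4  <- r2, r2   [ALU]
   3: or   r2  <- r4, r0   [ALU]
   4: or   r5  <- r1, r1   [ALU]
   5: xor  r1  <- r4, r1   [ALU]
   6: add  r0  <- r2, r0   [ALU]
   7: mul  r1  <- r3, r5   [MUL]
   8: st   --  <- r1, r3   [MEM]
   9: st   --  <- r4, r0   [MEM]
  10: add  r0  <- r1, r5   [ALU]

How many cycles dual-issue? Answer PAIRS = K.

0. mulh.MUL;and.ALU @i0,i1  | dual
1. and.ALU @i2  | RAW r4
2. or.ALU;or.ALU @i3,i4  | dual
3. xor.ALU;add.ALU @i5,i6  | dual
4. mul.MUL @i7  | RAW r1
5. st.MEM @i8  | no-port MEM/MEM
6. st.MEM;add.ALU @i9,i10  | dual

PAIRS = 4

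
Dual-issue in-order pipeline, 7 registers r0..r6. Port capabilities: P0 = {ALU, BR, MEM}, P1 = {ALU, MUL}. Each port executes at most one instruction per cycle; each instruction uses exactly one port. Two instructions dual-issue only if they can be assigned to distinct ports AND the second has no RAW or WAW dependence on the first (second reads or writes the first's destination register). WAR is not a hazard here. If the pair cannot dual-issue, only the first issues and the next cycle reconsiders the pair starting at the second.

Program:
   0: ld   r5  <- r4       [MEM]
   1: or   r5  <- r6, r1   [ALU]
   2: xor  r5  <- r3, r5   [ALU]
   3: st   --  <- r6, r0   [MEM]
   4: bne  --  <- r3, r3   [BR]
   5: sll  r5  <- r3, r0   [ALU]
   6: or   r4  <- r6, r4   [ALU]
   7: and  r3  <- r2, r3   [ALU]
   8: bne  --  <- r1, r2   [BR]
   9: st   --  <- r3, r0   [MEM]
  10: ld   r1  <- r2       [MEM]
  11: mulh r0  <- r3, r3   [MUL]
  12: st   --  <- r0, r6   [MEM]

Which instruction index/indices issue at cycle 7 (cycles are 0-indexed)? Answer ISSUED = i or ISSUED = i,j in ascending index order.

ISSUED = 10,11

#0 head=0: ld i0 WAW r5
#1 head=1: or i1 RAW+WAW r5
#2 head=2: xor st i2+i3 pair
#3 head=4: bne sll i4+i5 pair
#4 head=6: or and i6+i7 pair
#5 head=8: bne i8 no-port BR/MEM
#6 head=9: st i9 no-port MEM/MEM
#7 head=10: ld mulh i10+i11 pair
#8 head=12: st i12 tail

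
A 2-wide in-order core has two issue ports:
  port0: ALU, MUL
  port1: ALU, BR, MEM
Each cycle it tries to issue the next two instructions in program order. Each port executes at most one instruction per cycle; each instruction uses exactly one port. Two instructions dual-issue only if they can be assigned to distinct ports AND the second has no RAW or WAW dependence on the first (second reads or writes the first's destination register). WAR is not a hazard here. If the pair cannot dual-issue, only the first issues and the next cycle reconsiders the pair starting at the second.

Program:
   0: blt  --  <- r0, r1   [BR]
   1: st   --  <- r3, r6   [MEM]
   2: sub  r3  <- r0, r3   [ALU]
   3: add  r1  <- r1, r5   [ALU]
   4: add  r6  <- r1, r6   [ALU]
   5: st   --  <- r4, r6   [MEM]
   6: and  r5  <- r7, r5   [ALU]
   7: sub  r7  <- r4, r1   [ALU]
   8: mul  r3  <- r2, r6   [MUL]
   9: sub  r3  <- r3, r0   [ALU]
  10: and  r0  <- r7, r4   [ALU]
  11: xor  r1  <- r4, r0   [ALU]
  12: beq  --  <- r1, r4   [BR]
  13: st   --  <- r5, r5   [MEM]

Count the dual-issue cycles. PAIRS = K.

t=0 i0:blt.BR ; no-port BR/MEM
t=1 i1/i2:st.MEM+sub.ALU ; pair
t=2 i3:add.ALU ; RAW r1
t=3 i4:add.ALU ; RAW r6
t=4 i5/i6:st.MEM+and.ALU ; pair
t=5 i7/i8:sub.ALU+mul.MUL ; pair
t=6 i9/i10:sub.ALU+and.ALU ; pair
t=7 i11:xor.ALU ; RAW r1
t=8 i12:beq.BR ; no-port BR/MEM
t=9 i13:st.MEM ; tail

PAIRS = 4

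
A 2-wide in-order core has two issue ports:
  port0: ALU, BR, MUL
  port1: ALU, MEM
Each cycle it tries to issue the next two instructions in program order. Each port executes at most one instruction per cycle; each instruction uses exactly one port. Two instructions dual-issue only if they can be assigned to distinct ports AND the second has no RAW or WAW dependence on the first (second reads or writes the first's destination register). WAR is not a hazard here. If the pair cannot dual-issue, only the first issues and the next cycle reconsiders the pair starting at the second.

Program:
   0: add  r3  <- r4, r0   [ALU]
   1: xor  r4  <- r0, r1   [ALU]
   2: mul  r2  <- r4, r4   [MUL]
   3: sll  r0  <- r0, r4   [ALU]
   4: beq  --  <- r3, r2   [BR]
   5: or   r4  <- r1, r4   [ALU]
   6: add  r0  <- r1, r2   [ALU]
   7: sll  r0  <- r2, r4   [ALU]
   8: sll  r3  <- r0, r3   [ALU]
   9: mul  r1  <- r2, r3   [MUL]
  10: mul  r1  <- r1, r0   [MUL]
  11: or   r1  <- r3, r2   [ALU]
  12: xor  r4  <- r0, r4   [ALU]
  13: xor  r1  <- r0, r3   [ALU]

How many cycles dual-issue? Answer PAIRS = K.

0. add/xor @i0&i1  | dual
1. mul/sll @i2&i3  | dual
2. beq/or @i4&i5  | dual
3. add @i6  | WAW r0
4. sll @i7  | RAW r0
5. sll @i8  | RAW r3
6. mul @i9  | no-port MUL/MUL
7. mul @i10  | WAW r1
8. or/xor @i11&i12  | dual
9. xor @i13  | tail

PAIRS = 4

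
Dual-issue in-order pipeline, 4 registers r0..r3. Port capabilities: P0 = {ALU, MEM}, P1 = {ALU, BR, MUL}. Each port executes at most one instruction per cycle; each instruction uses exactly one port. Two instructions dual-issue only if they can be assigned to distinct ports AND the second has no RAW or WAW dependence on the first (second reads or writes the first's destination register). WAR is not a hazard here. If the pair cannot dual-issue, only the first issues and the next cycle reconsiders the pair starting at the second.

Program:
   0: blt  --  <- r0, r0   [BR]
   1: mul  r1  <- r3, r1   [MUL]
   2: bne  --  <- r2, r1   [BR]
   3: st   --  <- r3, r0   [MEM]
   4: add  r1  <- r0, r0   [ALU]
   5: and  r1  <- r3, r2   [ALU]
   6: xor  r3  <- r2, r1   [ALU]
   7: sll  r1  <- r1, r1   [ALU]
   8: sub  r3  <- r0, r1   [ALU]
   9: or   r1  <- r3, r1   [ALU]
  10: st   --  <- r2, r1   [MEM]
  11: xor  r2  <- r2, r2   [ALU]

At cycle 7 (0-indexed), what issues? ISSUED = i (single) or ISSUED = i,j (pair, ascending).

  cy0 -> i0 (blt) no-port BR/MUL
  cy1 -> i1 (mul) no-port MUL/BR
  cy2 -> i2+i3 (bne/st) 2-wide
  cy3 -> i4 (add) WAW r1
  cy4 -> i5 (and) RAW r1
  cy5 -> i6+i7 (xor/sll) 2-wide
  cy6 -> i8 (sub) RAW r3
  cy7 -> i9 (or) RAW r1
  cy8 -> i10+i11 (st/xor) 2-wide

ISSUED = 9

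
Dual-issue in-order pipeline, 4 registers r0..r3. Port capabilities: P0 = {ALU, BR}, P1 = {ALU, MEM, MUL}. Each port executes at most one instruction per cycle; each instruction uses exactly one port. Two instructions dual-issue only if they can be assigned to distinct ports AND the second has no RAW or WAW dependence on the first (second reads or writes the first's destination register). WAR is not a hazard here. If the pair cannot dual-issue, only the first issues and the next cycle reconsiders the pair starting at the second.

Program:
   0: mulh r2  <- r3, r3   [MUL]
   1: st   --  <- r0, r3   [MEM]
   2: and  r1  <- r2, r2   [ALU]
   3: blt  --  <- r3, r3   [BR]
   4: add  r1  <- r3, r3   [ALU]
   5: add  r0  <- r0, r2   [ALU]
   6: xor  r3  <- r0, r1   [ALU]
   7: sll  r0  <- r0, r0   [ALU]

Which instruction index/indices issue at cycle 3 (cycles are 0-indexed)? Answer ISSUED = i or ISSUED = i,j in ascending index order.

t=0 i0:mulh ; no-port MUL/MEM
t=1 i1/i2:st+and ; dual
t=2 i3/i4:blt+add ; dual
t=3 i5:add ; RAW r0
t=4 i6/i7:xor+sll ; dual

ISSUED = 5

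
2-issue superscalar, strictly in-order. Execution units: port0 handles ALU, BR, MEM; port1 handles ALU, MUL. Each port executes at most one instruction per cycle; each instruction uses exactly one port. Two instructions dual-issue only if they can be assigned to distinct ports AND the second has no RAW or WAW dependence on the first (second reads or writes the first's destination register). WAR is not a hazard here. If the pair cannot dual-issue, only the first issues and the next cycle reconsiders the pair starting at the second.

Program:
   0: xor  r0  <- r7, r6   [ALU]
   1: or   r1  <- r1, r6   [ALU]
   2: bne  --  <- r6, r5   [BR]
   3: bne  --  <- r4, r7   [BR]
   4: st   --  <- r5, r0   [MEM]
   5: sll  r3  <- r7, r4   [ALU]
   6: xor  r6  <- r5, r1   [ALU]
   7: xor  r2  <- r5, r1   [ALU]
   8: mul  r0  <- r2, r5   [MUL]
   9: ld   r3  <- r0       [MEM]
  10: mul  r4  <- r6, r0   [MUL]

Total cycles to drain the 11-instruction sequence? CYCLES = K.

t=0 i0&i1:xor.ALU+or.ALU ; 2-wide
t=1 i2:bne.BR ; no-port BR/BR
t=2 i3:bne.BR ; no-port BR/MEM
t=3 i4&i5:st.MEM+sll.ALU ; 2-wide
t=4 i6&i7:xor.ALU+xor.ALU ; 2-wide
t=5 i8:mul.MUL ; RAW r0
t=6 i9&i10:ld.MEM+mul.MUL ; 2-wide

CYCLES = 7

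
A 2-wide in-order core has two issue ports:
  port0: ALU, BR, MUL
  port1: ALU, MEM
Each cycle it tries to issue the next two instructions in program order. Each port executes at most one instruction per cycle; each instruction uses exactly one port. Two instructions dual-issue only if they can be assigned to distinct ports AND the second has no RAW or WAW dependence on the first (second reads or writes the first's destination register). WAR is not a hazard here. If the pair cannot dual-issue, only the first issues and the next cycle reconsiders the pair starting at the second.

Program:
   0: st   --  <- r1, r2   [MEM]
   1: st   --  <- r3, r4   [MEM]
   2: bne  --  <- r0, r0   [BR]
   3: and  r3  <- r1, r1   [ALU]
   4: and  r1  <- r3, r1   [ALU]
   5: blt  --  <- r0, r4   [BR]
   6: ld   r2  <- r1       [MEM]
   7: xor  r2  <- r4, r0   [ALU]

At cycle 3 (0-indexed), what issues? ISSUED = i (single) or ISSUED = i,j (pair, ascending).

ISSUED = 4,5

[0] i0  st.MEM  -- no-port MEM/MEM
[1] i1&i2  st.MEM/bne.BR  -- dual
[2] i3  and.ALU  -- RAW r3
[3] i4&i5  and.ALU/blt.BR  -- dual
[4] i6  ld.MEM  -- WAW r2
[5] i7  xor.ALU  -- tail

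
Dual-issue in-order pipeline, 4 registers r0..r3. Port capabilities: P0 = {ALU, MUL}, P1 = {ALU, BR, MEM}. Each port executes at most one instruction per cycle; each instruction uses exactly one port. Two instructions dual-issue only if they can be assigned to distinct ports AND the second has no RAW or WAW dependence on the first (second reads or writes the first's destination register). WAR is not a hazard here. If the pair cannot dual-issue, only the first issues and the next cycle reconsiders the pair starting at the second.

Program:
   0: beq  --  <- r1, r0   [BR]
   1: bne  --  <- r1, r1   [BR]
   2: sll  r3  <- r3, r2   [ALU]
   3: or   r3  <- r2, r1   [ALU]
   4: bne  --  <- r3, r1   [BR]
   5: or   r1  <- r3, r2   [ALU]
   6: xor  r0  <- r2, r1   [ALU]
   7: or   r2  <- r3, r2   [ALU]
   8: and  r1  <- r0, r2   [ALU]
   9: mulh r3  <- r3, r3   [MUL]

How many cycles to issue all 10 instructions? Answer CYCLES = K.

  cy0 -> i0 (beq.BR) no-port BR/BR
  cy1 -> i1&i2 (bne.BR+sll.ALU) dual
  cy2 -> i3 (or.ALU) RAW r3
  cy3 -> i4&i5 (bne.BR+or.ALU) dual
  cy4 -> i6&i7 (xor.ALU+or.ALU) dual
  cy5 -> i8&i9 (and.ALU+mulh.MUL) dual

CYCLES = 6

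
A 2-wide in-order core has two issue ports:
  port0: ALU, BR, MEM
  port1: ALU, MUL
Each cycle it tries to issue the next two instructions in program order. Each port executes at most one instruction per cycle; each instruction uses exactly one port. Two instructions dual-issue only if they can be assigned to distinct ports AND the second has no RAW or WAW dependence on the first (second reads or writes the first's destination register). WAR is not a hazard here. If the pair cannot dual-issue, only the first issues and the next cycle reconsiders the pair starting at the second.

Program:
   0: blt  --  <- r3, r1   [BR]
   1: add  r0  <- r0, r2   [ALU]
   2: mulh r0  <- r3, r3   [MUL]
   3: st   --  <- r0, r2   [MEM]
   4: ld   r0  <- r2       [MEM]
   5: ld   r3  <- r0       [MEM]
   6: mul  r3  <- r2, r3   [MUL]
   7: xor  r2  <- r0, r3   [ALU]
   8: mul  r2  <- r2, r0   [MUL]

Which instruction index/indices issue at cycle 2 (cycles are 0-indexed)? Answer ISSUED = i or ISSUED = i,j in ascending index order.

ISSUED = 3

  cy0 -> i0,i1 (blt add) pair
  cy1 -> i2 (mulh) RAW r0
  cy2 -> i3 (st) no-port MEM/MEM
  cy3 -> i4 (ld) no-port MEM/MEM
  cy4 -> i5 (ld) RAW+WAW r3
  cy5 -> i6 (mul) RAW r3
  cy6 -> i7 (xor) RAW+WAW r2
  cy7 -> i8 (mul) tail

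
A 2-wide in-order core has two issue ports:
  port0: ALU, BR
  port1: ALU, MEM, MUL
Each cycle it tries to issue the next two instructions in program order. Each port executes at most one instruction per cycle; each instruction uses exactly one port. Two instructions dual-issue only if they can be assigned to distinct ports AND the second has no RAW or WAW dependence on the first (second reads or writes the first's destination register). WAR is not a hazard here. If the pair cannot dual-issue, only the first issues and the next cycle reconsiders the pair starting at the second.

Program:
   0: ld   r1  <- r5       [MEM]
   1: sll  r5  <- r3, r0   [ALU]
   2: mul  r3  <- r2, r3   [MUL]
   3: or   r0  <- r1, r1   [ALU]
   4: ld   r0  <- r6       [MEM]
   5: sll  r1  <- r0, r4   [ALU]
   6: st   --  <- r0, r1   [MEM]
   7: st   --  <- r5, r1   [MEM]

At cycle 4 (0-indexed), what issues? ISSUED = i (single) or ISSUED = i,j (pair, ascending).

[0] i0,i1  ld/sll  -- dual
[1] i2,i3  mul/or  -- dual
[2] i4  ld  -- RAW r0
[3] i5  sll  -- RAW r1
[4] i6  st  -- no-port MEM/MEM
[5] i7  st  -- tail

ISSUED = 6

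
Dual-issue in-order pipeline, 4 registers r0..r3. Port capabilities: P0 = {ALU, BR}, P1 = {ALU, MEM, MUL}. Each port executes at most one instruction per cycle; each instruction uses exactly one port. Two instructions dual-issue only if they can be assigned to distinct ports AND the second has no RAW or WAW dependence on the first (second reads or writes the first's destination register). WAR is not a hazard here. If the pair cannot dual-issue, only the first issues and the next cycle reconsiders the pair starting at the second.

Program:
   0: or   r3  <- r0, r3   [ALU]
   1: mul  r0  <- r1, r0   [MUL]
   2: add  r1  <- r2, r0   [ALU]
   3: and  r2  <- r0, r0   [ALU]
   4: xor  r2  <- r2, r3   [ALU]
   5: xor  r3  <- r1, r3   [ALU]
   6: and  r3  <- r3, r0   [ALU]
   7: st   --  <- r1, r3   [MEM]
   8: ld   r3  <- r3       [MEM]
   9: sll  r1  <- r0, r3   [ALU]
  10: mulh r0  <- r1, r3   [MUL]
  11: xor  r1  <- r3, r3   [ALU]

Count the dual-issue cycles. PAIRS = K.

[0] i0+i1  or+mul  -- 2-wide
[1] i2+i3  add+and  -- 2-wide
[2] i4+i5  xor+xor  -- 2-wide
[3] i6  and  -- RAW r3
[4] i7  st  -- no-port MEM/MEM
[5] i8  ld  -- RAW r3
[6] i9  sll  -- RAW r1
[7] i10+i11  mulh+xor  -- 2-wide

PAIRS = 4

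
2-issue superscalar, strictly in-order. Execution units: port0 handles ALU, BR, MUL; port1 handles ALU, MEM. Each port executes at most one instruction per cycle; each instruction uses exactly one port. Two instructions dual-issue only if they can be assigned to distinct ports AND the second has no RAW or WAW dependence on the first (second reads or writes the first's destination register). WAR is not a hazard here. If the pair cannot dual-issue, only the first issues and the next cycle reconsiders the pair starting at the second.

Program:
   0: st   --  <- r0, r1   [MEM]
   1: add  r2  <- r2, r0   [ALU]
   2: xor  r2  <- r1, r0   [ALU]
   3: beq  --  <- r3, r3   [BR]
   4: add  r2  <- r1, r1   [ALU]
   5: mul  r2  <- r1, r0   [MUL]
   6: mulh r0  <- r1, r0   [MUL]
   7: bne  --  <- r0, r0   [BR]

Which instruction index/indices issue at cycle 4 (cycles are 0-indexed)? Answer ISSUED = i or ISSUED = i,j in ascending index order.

ISSUED = 6

[0] i0/i1  st.MEM;add.ALU  -- dual
[1] i2/i3  xor.ALU;beq.BR  -- dual
[2] i4  add.ALU  -- WAW r2
[3] i5  mul.MUL  -- no-port MUL/MUL
[4] i6  mulh.MUL  -- no-port MUL/BR
[5] i7  bne.BR  -- tail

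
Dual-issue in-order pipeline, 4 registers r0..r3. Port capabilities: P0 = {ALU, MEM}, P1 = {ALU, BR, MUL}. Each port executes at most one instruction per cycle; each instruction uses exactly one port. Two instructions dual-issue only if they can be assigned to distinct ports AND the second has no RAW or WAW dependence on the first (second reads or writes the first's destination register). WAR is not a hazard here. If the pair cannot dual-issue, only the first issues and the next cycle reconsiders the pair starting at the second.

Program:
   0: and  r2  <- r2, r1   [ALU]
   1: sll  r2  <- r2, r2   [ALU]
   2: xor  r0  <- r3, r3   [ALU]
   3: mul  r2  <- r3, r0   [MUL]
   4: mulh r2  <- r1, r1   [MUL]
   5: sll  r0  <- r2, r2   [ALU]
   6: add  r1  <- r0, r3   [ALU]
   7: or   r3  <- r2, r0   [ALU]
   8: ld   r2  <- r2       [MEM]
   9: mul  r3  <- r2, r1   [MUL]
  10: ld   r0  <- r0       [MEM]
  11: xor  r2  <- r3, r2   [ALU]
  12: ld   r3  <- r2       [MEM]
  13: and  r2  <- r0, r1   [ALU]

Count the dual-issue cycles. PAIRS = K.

PAIRS = 4

[0] i0  and.ALU  -- RAW+WAW r2
[1] i1,i2  sll.ALU xor.ALU  -- pair
[2] i3  mul.MUL  -- no-port MUL/MUL
[3] i4  mulh.MUL  -- RAW r2
[4] i5  sll.ALU  -- RAW r0
[5] i6,i7  add.ALU or.ALU  -- pair
[6] i8  ld.MEM  -- RAW r2
[7] i9,i10  mul.MUL ld.MEM  -- pair
[8] i11  xor.ALU  -- RAW r2
[9] i12,i13  ld.MEM and.ALU  -- pair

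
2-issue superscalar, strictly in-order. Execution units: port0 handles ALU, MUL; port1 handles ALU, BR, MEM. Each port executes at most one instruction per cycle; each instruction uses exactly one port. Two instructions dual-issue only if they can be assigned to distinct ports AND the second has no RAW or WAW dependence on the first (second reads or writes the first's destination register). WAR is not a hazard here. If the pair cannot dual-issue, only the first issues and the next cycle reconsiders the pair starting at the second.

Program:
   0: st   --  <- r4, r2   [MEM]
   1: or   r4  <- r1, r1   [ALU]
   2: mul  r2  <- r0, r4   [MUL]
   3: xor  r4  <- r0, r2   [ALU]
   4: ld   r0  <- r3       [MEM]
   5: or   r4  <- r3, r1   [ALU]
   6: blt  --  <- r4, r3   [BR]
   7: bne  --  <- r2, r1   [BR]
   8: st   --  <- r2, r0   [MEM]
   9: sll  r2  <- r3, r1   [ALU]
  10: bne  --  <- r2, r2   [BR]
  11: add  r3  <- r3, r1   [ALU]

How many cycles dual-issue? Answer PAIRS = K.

0. st.MEM+or.ALU @i0&i1  | pair
1. mul.MUL @i2  | RAW r2
2. xor.ALU+ld.MEM @i3&i4  | pair
3. or.ALU @i5  | RAW r4
4. blt.BR @i6  | no-port BR/BR
5. bne.BR @i7  | no-port BR/MEM
6. st.MEM+sll.ALU @i8&i9  | pair
7. bne.BR+add.ALU @i10&i11  | pair

PAIRS = 4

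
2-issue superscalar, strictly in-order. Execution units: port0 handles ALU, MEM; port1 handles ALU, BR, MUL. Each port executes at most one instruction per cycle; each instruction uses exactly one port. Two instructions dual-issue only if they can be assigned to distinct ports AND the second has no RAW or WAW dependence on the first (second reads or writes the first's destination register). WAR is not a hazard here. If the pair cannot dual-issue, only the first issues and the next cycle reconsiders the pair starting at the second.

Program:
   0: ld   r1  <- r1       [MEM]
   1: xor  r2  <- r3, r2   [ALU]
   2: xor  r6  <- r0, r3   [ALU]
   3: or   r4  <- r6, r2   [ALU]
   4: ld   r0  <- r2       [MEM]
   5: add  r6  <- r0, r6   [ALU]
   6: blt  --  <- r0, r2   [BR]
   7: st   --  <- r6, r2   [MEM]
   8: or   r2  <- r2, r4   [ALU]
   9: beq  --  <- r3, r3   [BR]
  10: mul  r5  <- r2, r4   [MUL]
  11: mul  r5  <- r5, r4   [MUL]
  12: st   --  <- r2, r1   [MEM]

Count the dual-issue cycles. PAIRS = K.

PAIRS = 5

c0: i0+i1 ld+xor  2-wide
c1: i2 xor  RAW r6
c2: i3+i4 or+ld  2-wide
c3: i5+i6 add+blt  2-wide
c4: i7+i8 st+or  2-wide
c5: i9 beq  no-port BR/MUL
c6: i10 mul  no-port MUL/MUL
c7: i11+i12 mul+st  2-wide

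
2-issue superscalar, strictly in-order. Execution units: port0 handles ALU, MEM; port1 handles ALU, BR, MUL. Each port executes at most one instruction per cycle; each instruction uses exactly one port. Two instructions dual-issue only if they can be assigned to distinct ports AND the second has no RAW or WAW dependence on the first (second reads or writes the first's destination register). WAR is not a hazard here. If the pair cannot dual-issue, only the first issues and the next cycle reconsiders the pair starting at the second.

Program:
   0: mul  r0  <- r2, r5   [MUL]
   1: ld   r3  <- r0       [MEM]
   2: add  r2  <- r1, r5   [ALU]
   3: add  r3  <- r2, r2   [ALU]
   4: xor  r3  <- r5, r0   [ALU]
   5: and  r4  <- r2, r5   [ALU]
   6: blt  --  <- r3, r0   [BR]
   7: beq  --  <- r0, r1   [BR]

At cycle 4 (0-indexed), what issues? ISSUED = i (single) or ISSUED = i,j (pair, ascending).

ISSUED = 6

t=0 i0:mul.MUL ; RAW r0
t=1 i1/i2:ld.MEM+add.ALU ; pair
t=2 i3:add.ALU ; WAW r3
t=3 i4/i5:xor.ALU+and.ALU ; pair
t=4 i6:blt.BR ; no-port BR/BR
t=5 i7:beq.BR ; tail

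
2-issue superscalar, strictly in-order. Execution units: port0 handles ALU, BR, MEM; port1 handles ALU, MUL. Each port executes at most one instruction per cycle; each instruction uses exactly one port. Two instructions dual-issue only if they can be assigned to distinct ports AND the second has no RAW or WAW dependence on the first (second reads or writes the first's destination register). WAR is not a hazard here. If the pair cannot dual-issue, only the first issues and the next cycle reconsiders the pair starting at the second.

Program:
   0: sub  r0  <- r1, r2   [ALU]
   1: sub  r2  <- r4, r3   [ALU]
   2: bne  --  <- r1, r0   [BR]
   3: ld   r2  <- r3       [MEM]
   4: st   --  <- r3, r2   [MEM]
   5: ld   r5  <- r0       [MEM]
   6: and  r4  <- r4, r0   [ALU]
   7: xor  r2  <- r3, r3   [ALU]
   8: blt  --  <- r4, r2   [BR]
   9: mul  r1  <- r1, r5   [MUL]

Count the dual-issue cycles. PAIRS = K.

#0 head=0: sub.ALU/sub.ALU i0&i1 2-wide
#1 head=2: bne.BR i2 no-port BR/MEM
#2 head=3: ld.MEM i3 no-port MEM/MEM
#3 head=4: st.MEM i4 no-port MEM/MEM
#4 head=5: ld.MEM/and.ALU i5&i6 2-wide
#5 head=7: xor.ALU i7 RAW r2
#6 head=8: blt.BR/mul.MUL i8&i9 2-wide

PAIRS = 3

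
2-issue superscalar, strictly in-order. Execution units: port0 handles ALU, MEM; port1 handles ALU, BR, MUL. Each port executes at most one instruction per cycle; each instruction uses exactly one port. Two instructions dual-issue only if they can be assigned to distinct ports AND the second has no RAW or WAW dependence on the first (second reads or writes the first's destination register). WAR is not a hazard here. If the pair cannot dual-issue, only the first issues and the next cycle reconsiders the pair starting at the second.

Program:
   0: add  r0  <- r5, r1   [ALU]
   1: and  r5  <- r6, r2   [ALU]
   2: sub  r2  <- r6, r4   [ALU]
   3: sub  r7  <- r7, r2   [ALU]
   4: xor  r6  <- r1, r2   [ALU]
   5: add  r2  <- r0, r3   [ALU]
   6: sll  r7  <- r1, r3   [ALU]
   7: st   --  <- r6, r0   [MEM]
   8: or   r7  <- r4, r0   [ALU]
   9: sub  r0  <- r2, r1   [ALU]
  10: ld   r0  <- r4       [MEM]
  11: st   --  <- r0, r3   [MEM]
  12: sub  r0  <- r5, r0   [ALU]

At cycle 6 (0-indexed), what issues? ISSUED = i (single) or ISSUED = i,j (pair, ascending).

  cy0 -> i0/i1 (add.ALU/and.ALU) 2-wide
  cy1 -> i2 (sub.ALU) RAW r2
  cy2 -> i3/i4 (sub.ALU/xor.ALU) 2-wide
  cy3 -> i5/i6 (add.ALU/sll.ALU) 2-wide
  cy4 -> i7/i8 (st.MEM/or.ALU) 2-wide
  cy5 -> i9 (sub.ALU) WAW r0
  cy6 -> i10 (ld.MEM) no-port MEM/MEM
  cy7 -> i11/i12 (st.MEM/sub.ALU) 2-wide

ISSUED = 10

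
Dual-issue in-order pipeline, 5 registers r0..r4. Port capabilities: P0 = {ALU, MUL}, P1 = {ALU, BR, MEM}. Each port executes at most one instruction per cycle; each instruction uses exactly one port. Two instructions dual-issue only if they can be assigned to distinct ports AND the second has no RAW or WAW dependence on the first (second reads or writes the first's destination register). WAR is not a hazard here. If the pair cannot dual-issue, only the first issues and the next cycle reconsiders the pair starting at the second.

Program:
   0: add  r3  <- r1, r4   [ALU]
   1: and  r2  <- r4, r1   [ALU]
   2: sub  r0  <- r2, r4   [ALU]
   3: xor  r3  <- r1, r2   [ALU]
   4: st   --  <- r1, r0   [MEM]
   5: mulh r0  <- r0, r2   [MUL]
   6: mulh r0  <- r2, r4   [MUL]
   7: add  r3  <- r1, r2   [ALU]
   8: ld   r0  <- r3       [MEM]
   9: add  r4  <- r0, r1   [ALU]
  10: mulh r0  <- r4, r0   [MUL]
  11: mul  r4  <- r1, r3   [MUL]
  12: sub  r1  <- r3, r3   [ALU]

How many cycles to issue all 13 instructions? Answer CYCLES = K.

0. add.ALU and.ALU @i0,i1  | 2-wide
1. sub.ALU xor.ALU @i2,i3  | 2-wide
2. st.MEM mulh.MUL @i4,i5  | 2-wide
3. mulh.MUL add.ALU @i6,i7  | 2-wide
4. ld.MEM @i8  | RAW r0
5. add.ALU @i9  | RAW r4
6. mulh.MUL @i10  | no-port MUL/MUL
7. mul.MUL sub.ALU @i11,i12  | 2-wide

CYCLES = 8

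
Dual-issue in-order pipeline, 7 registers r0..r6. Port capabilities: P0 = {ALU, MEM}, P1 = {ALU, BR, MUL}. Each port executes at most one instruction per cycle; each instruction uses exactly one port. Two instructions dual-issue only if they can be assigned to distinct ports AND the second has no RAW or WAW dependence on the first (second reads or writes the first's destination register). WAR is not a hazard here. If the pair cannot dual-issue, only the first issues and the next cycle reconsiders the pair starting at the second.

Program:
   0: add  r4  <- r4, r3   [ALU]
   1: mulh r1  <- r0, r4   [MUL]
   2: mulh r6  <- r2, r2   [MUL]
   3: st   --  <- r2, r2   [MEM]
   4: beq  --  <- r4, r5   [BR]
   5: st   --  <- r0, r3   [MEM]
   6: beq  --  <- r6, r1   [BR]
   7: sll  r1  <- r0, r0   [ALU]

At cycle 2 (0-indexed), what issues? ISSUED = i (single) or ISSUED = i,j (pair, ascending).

ISSUED = 2,3

c0: i0 add  RAW r4
c1: i1 mulh  no-port MUL/MUL
c2: i2&i3 mulh+st  dual
c3: i4&i5 beq+st  dual
c4: i6&i7 beq+sll  dual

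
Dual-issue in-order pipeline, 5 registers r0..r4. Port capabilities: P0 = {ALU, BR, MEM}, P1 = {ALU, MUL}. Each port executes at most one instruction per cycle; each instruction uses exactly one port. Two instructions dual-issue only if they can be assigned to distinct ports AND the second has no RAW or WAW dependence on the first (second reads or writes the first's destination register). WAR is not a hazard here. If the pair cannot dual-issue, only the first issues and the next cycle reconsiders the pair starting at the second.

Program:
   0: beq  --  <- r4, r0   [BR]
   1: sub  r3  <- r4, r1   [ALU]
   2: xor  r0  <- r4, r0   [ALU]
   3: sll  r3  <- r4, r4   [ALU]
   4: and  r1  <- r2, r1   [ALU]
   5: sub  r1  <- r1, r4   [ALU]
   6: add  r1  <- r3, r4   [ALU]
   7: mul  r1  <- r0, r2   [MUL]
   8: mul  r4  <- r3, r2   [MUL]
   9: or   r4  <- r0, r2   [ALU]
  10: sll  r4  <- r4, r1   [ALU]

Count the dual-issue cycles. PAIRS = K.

PAIRS = 2

[0] i0+i1  beq.BR sub.ALU  -- 2-wide
[1] i2+i3  xor.ALU sll.ALU  -- 2-wide
[2] i4  and.ALU  -- RAW+WAW r1
[3] i5  sub.ALU  -- WAW r1
[4] i6  add.ALU  -- WAW r1
[5] i7  mul.MUL  -- no-port MUL/MUL
[6] i8  mul.MUL  -- WAW r4
[7] i9  or.ALU  -- RAW+WAW r4
[8] i10  sll.ALU  -- tail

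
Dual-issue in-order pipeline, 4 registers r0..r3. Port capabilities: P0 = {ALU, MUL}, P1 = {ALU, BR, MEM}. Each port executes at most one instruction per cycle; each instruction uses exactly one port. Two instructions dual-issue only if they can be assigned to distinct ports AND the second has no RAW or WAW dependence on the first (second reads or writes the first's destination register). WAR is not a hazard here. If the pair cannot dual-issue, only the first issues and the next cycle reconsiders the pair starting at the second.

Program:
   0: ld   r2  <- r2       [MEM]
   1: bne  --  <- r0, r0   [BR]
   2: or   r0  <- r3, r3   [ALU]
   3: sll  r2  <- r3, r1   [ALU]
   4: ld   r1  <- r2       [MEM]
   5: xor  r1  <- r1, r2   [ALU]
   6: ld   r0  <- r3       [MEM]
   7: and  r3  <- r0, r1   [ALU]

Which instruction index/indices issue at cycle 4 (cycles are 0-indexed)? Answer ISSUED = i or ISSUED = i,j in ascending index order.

ISSUED = 5,6

  cy0 -> i0 (ld.MEM) no-port MEM/BR
  cy1 -> i1/i2 (bne.BR;or.ALU) dual
  cy2 -> i3 (sll.ALU) RAW r2
  cy3 -> i4 (ld.MEM) RAW+WAW r1
  cy4 -> i5/i6 (xor.ALU;ld.MEM) dual
  cy5 -> i7 (and.ALU) tail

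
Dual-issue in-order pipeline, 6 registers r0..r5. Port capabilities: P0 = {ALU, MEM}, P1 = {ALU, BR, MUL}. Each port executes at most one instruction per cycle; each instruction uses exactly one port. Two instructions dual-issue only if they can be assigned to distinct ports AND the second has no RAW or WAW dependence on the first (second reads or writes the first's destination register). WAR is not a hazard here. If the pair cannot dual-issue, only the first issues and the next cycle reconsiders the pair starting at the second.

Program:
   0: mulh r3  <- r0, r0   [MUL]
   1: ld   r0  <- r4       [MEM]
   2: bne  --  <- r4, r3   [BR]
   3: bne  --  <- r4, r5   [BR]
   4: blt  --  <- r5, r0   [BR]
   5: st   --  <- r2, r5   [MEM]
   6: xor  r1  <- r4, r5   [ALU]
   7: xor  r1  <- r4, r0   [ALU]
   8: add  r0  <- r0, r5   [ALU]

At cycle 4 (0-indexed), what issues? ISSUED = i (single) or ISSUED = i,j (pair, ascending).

ISSUED = 6

#0 head=0: mulh.MUL+ld.MEM i0,i1 pair
#1 head=2: bne.BR i2 no-port BR/BR
#2 head=3: bne.BR i3 no-port BR/BR
#3 head=4: blt.BR+st.MEM i4,i5 pair
#4 head=6: xor.ALU i6 WAW r1
#5 head=7: xor.ALU+add.ALU i7,i8 pair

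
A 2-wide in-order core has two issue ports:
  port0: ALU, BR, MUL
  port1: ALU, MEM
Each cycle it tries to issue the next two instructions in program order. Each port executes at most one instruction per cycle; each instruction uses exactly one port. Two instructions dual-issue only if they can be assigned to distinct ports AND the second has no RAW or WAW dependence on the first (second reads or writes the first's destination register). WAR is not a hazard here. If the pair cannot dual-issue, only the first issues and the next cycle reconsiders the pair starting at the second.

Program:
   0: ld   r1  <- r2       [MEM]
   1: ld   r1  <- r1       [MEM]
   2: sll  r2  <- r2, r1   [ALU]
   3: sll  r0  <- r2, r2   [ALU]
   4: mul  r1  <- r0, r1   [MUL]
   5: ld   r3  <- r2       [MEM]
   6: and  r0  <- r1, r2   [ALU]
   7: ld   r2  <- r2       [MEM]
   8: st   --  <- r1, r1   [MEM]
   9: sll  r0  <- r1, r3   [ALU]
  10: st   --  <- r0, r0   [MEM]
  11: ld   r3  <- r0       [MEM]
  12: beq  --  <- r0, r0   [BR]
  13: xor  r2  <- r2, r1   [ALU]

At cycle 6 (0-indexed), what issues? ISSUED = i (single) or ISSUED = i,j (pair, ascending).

t=0 i0:ld ; no-port MEM/MEM
t=1 i1:ld ; RAW r1
t=2 i2:sll ; RAW r2
t=3 i3:sll ; RAW r0
t=4 i4+i5:mul+ld ; 2-wide
t=5 i6+i7:and+ld ; 2-wide
t=6 i8+i9:st+sll ; 2-wide
t=7 i10:st ; no-port MEM/MEM
t=8 i11+i12:ld+beq ; 2-wide
t=9 i13:xor ; tail

ISSUED = 8,9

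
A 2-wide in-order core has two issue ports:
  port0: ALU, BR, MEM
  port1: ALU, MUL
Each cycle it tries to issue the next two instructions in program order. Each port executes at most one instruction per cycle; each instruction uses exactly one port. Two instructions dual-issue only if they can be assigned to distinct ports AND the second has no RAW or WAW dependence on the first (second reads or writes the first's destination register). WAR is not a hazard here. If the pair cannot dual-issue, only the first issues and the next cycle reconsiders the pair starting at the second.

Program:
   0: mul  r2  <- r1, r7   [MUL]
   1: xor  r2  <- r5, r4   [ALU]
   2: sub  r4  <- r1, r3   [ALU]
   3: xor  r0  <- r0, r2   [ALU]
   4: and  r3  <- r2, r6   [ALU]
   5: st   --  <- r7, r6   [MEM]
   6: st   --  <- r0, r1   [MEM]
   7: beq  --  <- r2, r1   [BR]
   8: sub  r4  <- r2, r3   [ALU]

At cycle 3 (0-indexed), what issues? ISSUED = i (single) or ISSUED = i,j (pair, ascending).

[0] i0  mul  -- WAW r2
[1] i1&i2  xor+sub  -- dual
[2] i3&i4  xor+and  -- dual
[3] i5  st  -- no-port MEM/MEM
[4] i6  st  -- no-port MEM/BR
[5] i7&i8  beq+sub  -- dual

ISSUED = 5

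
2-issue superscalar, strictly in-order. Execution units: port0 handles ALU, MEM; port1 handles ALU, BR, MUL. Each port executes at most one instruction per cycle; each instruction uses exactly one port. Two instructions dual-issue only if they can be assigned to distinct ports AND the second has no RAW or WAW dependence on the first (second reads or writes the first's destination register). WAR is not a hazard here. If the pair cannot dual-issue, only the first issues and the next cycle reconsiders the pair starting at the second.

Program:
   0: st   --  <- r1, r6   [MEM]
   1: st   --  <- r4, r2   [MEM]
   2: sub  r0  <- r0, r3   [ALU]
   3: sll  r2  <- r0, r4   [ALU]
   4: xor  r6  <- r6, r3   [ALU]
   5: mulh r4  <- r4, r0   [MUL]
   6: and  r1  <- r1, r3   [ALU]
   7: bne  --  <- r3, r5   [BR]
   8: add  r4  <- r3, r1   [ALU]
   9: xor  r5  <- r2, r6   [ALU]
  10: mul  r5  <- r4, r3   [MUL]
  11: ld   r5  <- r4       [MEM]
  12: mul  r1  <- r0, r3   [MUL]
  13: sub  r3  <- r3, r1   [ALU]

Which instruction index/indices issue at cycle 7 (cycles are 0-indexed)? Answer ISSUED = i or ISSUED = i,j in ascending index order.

ISSUED = 11,12

c0: i0 st.MEM  no-port MEM/MEM
c1: i1&i2 st.MEM sub.ALU  2-wide
c2: i3&i4 sll.ALU xor.ALU  2-wide
c3: i5&i6 mulh.MUL and.ALU  2-wide
c4: i7&i8 bne.BR add.ALU  2-wide
c5: i9 xor.ALU  WAW r5
c6: i10 mul.MUL  WAW r5
c7: i11&i12 ld.MEM mul.MUL  2-wide
c8: i13 sub.ALU  tail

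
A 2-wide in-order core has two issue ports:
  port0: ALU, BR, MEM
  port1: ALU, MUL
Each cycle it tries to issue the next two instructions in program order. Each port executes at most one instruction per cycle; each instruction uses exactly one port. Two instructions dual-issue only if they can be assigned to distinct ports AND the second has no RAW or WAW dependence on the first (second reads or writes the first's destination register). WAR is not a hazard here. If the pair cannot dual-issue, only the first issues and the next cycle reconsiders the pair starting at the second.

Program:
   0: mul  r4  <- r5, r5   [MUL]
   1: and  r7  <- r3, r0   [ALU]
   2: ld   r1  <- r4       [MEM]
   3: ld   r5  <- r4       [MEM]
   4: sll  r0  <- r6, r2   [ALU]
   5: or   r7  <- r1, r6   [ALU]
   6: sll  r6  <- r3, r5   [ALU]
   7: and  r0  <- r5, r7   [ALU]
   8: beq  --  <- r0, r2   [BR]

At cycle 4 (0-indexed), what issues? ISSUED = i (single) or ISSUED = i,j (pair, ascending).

ISSUED = 7

t=0 i0,i1:mul.MUL/and.ALU ; dual
t=1 i2:ld.MEM ; no-port MEM/MEM
t=2 i3,i4:ld.MEM/sll.ALU ; dual
t=3 i5,i6:or.ALU/sll.ALU ; dual
t=4 i7:and.ALU ; RAW r0
t=5 i8:beq.BR ; tail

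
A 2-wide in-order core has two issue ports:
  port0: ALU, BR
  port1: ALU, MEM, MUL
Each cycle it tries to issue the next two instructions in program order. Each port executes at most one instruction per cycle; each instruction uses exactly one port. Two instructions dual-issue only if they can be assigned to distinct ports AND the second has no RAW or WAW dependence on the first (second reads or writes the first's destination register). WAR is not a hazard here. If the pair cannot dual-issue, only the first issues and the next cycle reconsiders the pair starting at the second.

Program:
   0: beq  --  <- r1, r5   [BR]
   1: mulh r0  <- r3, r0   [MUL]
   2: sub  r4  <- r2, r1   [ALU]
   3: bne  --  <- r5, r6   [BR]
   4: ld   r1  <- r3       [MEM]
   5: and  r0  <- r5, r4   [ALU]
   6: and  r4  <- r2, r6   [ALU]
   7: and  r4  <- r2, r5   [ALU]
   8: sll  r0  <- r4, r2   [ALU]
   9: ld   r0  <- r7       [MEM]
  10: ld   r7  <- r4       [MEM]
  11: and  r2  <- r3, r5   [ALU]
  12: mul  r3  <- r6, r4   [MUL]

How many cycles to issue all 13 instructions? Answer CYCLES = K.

t=0 i0,i1:beq mulh ; dual
t=1 i2,i3:sub bne ; dual
t=2 i4,i5:ld and ; dual
t=3 i6:and ; WAW r4
t=4 i7:and ; RAW r4
t=5 i8:sll ; WAW r0
t=6 i9:ld ; no-port MEM/MEM
t=7 i10,i11:ld and ; dual
t=8 i12:mul ; tail

CYCLES = 9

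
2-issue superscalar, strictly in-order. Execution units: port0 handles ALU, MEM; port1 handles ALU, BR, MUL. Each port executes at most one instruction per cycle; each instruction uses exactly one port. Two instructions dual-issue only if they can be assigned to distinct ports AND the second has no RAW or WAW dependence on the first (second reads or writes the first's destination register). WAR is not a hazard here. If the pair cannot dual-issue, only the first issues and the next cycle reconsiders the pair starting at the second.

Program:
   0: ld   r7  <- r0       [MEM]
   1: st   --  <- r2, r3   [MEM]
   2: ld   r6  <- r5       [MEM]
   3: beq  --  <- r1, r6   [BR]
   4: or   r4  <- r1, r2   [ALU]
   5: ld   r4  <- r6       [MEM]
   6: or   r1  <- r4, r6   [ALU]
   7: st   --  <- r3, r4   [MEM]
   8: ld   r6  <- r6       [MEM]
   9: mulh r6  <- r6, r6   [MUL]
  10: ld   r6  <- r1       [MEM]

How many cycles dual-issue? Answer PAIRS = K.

  cy0 -> i0 (ld.MEM) no-port MEM/MEM
  cy1 -> i1 (st.MEM) no-port MEM/MEM
  cy2 -> i2 (ld.MEM) RAW r6
  cy3 -> i3&i4 (beq.BR;or.ALU) pair
  cy4 -> i5 (ld.MEM) RAW r4
  cy5 -> i6&i7 (or.ALU;st.MEM) pair
  cy6 -> i8 (ld.MEM) RAW+WAW r6
  cy7 -> i9 (mulh.MUL) WAW r6
  cy8 -> i10 (ld.MEM) tail

PAIRS = 2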